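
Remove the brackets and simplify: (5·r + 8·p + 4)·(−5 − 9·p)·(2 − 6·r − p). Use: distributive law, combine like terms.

(5·r + 8·p + 4)·(−5 − 9·p)·(2 − 6·r − p)
= (−25·r − 45·p·r − 40·p − 72·p^2 − 20 − 36·p)·(2 − 6·r − p)    [distributive law]
= (−25·r − 45·p·r − 76·p − 72·p^2 − 20)·(2 − 6·r − p)    [combine like terms]
= −50·r + 150·r^2 + 25·p·r − 90·p·r + 270·p·r^2 + 45·p^2·r − 152·p + 456·p·r + 76·p^2 − 144·p^2 + 432·p^2·r + 72·p^3 − 40 + 120·r + 20·p    [distributive law]
= 70·r + 150·r^2 + 391·p·r + 270·p·r^2 + 477·p^2·r − 132·p − 68·p^2 + 72·p^3 − 40    [combine like terms]

70·r + 150·r^2 + 391·p·r + 270·p·r^2 + 477·p^2·r − 132·p − 68·p^2 + 72·p^3 − 40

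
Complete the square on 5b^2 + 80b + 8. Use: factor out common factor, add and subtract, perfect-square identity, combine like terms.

5(b + 8)^2 - 312

5b^2 + 80b + 8
= 5(b^2 + 16b) + 8    [factor out 5 from the b-terms]
= 5(b^2 + 16b + 64 - 64) + 8    [add and subtract 64 inside the bracket]
= 5(b + 8)^2 - 320 + 8    [perfect-square identity]
= 5(b + 8)^2 - 312    [combine constants]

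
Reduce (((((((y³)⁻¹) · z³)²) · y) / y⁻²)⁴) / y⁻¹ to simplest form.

y⁻¹¹·z²⁴

(((((((y³)⁻¹) · z³)²) · y) / y⁻²)⁴) / y⁻¹
= (((((((y³)⁻¹) · z³)²) · y)⁴) / ((y⁻²)⁴)) / y⁻¹    [power of a quotient]
= (((((((y³)⁻¹) · z³)²)⁴) · (y⁴)) / ((y⁻²)⁴)) / y⁻¹    [power of a product]
= ((((((y³)⁻¹) · z³)⁸) · (y⁴)) / ((y⁻²)⁴)) / y⁻¹    [power of a power]
= ((((((y³)⁻¹)⁸) · ((z³)⁸)) · (y⁴)) / ((y⁻²)⁴)) / y⁻¹    [power of a product]
= (((((y³)⁻⁸) · ((z³)⁸)) · (y⁴)) / ((y⁻²)⁴)) / y⁻¹    [power of a power]
= (((y⁻²⁴ · ((z³)⁸)) · (y⁴)) / ((y⁻²)⁴)) / y⁻¹    [power of a power]
= (((y⁻²⁴ · z²⁴) · (y⁴)) / ((y⁻²)⁴)) / y⁻¹    [power of a power]
= (((y⁻²⁴ · z²⁴) · y⁴) / y⁻⁸) / y⁻¹    [power of a power]
= y⁻¹¹·z²⁴    [quotient of powers; product of powers]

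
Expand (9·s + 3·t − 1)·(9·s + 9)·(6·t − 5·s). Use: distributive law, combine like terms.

(9·s + 3·t − 1)·(9·s + 9)·(6·t − 5·s)
= (81·s^2 + 81·s + 27·s·t + 27·t − 9·s − 9)·(6·t − 5·s)    [distributive law]
= (81·s^2 + 72·s + 27·s·t + 27·t − 9)·(6·t − 5·s)    [combine like terms]
= 486·s^2·t − 405·s^3 + 432·s·t − 360·s^2 + 162·s·t^2 − 135·s^2·t + 162·t^2 − 135·s·t − 54·t + 45·s    [distributive law]
= 351·s^2·t − 405·s^3 + 297·s·t − 360·s^2 + 162·s·t^2 + 162·t^2 − 54·t + 45·s    [combine like terms]

351·s^2·t − 405·s^3 + 297·s·t − 360·s^2 + 162·s·t^2 + 162·t^2 − 54·t + 45·s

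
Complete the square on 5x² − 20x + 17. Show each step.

5x² − 20x + 17
= 5(x² − 4x) + 17    [factor out 5 from the x-terms]
= 5(x² − 4x + 4 − 4) + 17    [add and subtract 4 inside the bracket]
= 5(x − 2)² − 20 + 17    [perfect-square identity]
= 5(x − 2)² − 3    [combine constants]

5(x − 2)² − 3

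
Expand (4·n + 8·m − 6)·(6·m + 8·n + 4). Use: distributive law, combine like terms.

88·m·n + 32·n^2 − 32·n + 48·m^2 − 4·m − 24

(4·n + 8·m − 6)·(6·m + 8·n + 4)
= 24·m·n + 32·n^2 + 16·n + 48·m^2 + 64·m·n + 32·m − 36·m − 48·n − 24    [distributive law]
= 88·m·n + 32·n^2 − 32·n + 48·m^2 − 4·m − 24    [combine like terms]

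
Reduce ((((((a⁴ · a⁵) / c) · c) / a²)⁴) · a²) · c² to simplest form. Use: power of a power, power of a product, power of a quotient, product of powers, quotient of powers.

a³⁰c²

((((((a⁴ · a⁵) / c) · c) / a²)⁴) · a²) · c²
= ((((((a⁴ · a⁵) / c) · c)⁴) / ((a²)⁴)) · a²) · c²    [power of a quotient]
= ((((((a⁴ · a⁵) / c)⁴) · (c⁴)) / ((a²)⁴)) · a²) · c²    [power of a product]
= ((((((a⁴ · a⁵)⁴) / (c⁴)) · (c⁴)) / ((a²)⁴)) · a²) · c²    [power of a quotient]
= (((((((a⁴)⁴) · ((a⁵)⁴)) / (c⁴)) · (c⁴)) / ((a²)⁴)) · a²) · c²    [power of a product]
= (((((a¹⁶ · ((a⁵)⁴)) / (c⁴)) · (c⁴)) / ((a²)⁴)) · a²) · c²    [power of a power]
= (((((a¹⁶ · a²⁰) / (c⁴)) · (c⁴)) / ((a²)⁴)) · a²) · c²    [power of a power]
= ((((a³⁶ / (c⁴)) · (c⁴)) / ((a²)⁴)) · a²) · c²    [product of powers]
= ((((a³⁶ / c⁴) · c⁴) / a⁸) · a²) · c²    [power of a power]
= a³⁰c²    [quotient of powers; product of powers]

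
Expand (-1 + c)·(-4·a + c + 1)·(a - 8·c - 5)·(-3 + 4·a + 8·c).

(-1 + c)·(-4·a + c + 1)·(a - 8·c - 5)·(-3 + 4·a + 8·c)
= (4·a - c - 1 - 4·a·c + c^2 + c)·(a - 8·c - 5)·(-3 + 4·a + 8·c)    [distributive law]
= (4·a - 1 - 4·a·c + c^2)·(a - 8·c - 5)·(-3 + 4·a + 8·c)    [combine like terms]
= (4·a^2 - 32·a·c - 20·a - a + 8·c + 5 - 4·a^2·c + 32·a·c^2 + 20·a·c + a·c^2 - 8·c^3 - 5·c^2)·(-3 + 4·a + 8·c)    [distributive law]
= (4·a^2 - 12·a·c - 21·a + 8·c + 5 - 4·a^2·c + 33·a·c^2 - 8·c^3 - 5·c^2)·(-3 + 4·a + 8·c)    [combine like terms]
= -12·a^2 + 16·a^3 + 32·a^2·c + 36·a·c - 48·a^2·c - 96·a·c^2 + 63·a - 84·a^2 - 168·a·c - 24·c + 32·a·c + 64·c^2 - 15 + 20·a + 40·c + 12·a^2·c - 16·a^3·c - 32·a^2·c^2 - 99·a·c^2 + 132·a^2·c^2 + 264·a·c^3 + 24·c^3 - 32·a·c^3 - 64·c^4 + 15·c^2 - 20·a·c^2 - 40·c^3    [distributive law]
= -96·a^2 + 16·a^3 - 4·a^2·c - 100·a·c - 215·a·c^2 + 83·a + 16·c + 79·c^2 - 15 - 16·a^3·c + 100·a^2·c^2 + 232·a·c^3 - 16·c^3 - 64·c^4    [combine like terms]

-96·a^2 + 16·a^3 - 4·a^2·c - 100·a·c - 215·a·c^2 + 83·a + 16·c + 79·c^2 - 15 - 16·a^3·c + 100·a^2·c^2 + 232·a·c^3 - 16·c^3 - 64·c^4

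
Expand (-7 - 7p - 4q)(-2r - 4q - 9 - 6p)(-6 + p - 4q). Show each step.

-84r - 70pr - 104qr - 636q - 668pq - 352q^2 - 378 - 567p - 147p^2 + 14p^2r - 48pqr - 116p^2q - 192pq^2 + 42p^3 - 32q^2r - 64q^3

(-7 - 7p - 4q)(-2r - 4q - 9 - 6p)(-6 + p - 4q)
= (14r + 28q + 63 + 42p + 14pr + 28pq + 63p + 42p^2 + 8qr + 16q^2 + 36q + 24pq)(-6 + p - 4q)    [distributive law]
= (14r + 64q + 63 + 105p + 14pr + 52pq + 42p^2 + 8qr + 16q^2)(-6 + p - 4q)    [combine like terms]
= -84r + 14pr - 56qr - 384q + 64pq - 256q^2 - 378 + 63p - 252q - 630p + 105p^2 - 420pq - 84pr + 14p^2r - 56pqr - 312pq + 52p^2q - 208pq^2 - 252p^2 + 42p^3 - 168p^2q - 48qr + 8pqr - 32q^2r - 96q^2 + 16pq^2 - 64q^3    [distributive law]
= -84r - 70pr - 104qr - 636q - 668pq - 352q^2 - 378 - 567p - 147p^2 + 14p^2r - 48pqr - 116p^2q - 192pq^2 + 42p^3 - 32q^2r - 64q^3    [combine like terms]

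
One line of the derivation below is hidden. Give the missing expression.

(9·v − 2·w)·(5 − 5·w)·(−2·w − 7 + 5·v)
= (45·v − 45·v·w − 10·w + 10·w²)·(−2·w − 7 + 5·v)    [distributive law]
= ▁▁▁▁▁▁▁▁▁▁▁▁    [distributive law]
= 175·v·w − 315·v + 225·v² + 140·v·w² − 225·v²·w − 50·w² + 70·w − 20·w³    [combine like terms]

By distributive law:

−90·v·w − 315·v + 225·v² + 90·v·w² + 315·v·w − 225·v²·w + 20·w² + 70·w − 50·v·w − 20·w³ − 70·w² + 50·v·w²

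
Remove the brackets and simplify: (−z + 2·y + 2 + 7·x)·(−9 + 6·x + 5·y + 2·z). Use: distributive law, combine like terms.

13·z + 8·x·z − y·z − 2·z^2 − 8·y + 47·x·y + 10·y^2 − 18 − 51·x + 42·x^2

(−z + 2·y + 2 + 7·x)·(−9 + 6·x + 5·y + 2·z)
= 9·z − 6·x·z − 5·y·z − 2·z^2 − 18·y + 12·x·y + 10·y^2 + 4·y·z − 18 + 12·x + 10·y + 4·z − 63·x + 42·x^2 + 35·x·y + 14·x·z    [distributive law]
= 13·z + 8·x·z − y·z − 2·z^2 − 8·y + 47·x·y + 10·y^2 − 18 − 51·x + 42·x^2    [combine like terms]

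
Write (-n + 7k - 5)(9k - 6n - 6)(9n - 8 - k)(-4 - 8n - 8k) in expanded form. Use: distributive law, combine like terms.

(-n + 7k - 5)(9k - 6n - 6)(9n - 8 - k)(-4 - 8n - 8k)
= (-9kn + 6n^2 + 6n + 63k^2 - 42kn - 42k - 45k + 30n + 30)(9n - 8 - k)(-4 - 8n - 8k)    [distributive law]
= (-51kn + 6n^2 + 36n + 63k^2 - 87k + 30)(9n - 8 - k)(-4 - 8n - 8k)    [combine like terms]
= (-459kn^2 + 408kn + 51k^2n + 54n^3 - 48n^2 - 6kn^2 + 324n^2 - 288n - 36kn + 567k^2n - 504k^2 - 63k^3 - 783kn + 696k + 87k^2 + 270n - 240 - 30k)(-4 - 8n - 8k)    [distributive law]
= (-465kn^2 - 411kn + 618k^2n + 54n^3 + 276n^2 - 18n - 417k^2 - 63k^3 + 666k - 240)(-4 - 8n - 8k)    [combine like terms]
= 1860kn^2 + 3720kn^3 + 3720k^2n^2 + 1644kn + 3288kn^2 + 3288k^2n - 2472k^2n - 4944k^2n^2 - 4944k^3n - 216n^3 - 432n^4 - 432kn^3 - 1104n^2 - 2208n^3 - 2208kn^2 + 72n + 144n^2 + 144kn + 1668k^2 + 3336k^2n + 3336k^3 + 252k^3 + 504k^3n + 504k^4 - 2664k - 5328kn - 5328k^2 + 960 + 1920n + 1920k    [distributive law]
= 2940kn^2 + 3288kn^3 - 1224k^2n^2 - 3540kn + 4152k^2n - 4440k^3n - 2424n^3 - 432n^4 - 960n^2 + 1992n - 3660k^2 + 3588k^3 + 504k^4 - 744k + 960    [combine like terms]

2940kn^2 + 3288kn^3 - 1224k^2n^2 - 3540kn + 4152k^2n - 4440k^3n - 2424n^3 - 432n^4 - 960n^2 + 1992n - 3660k^2 + 3588k^3 + 504k^4 - 744k + 960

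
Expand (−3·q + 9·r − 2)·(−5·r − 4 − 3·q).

−12·q·r + 18·q + 9·q^2 − 45·r^2 − 26·r + 8

(−3·q + 9·r − 2)·(−5·r − 4 − 3·q)
= 15·q·r + 12·q + 9·q^2 − 45·r^2 − 36·r − 27·q·r + 10·r + 8 + 6·q    [distributive law]
= −12·q·r + 18·q + 9·q^2 − 45·r^2 − 26·r + 8    [combine like terms]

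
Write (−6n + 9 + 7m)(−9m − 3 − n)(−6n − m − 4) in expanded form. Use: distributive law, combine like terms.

−288mn² + 331m²n + 415mn − 78n² + 126n − 36n³ + 354m² + 435m + 108 + 63m³

(−6n + 9 + 7m)(−9m − 3 − n)(−6n − m − 4)
= (54mn + 18n + 6n² − 81m − 27 − 9n − 63m² − 21m − 7mn)(−6n − m − 4)    [distributive law]
= (47mn + 9n + 6n² − 102m − 27 − 63m²)(−6n − m − 4)    [combine like terms]
= −282mn² − 47m²n − 188mn − 54n² − 9mn − 36n − 36n³ − 6mn² − 24n² + 612mn + 102m² + 408m + 162n + 27m + 108 + 378m²n + 63m³ + 252m²    [distributive law]
= −288mn² + 331m²n + 415mn − 78n² + 126n − 36n³ + 354m² + 435m + 108 + 63m³    [combine like terms]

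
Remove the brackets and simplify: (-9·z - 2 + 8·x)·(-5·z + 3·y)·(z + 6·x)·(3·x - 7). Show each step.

(-9·z - 2 + 8·x)·(-5·z + 3·y)·(z + 6·x)·(3·x - 7)
= (45·z² - 27·y·z + 10·z - 6·y - 40·x·z + 24·x·y)·(z + 6·x)·(3·x - 7)    [distributive law]
= (45·z³ + 270·x·z² - 27·y·z² - 162·x·y·z + 10·z² + 60·x·z - 6·y·z - 36·x·y - 40·x·z² - 240·x²·z + 24·x·y·z + 144·x²·y)·(3·x - 7)    [distributive law]
= (45·z³ + 230·x·z² - 27·y·z² - 138·x·y·z + 10·z² + 60·x·z - 6·y·z - 36·x·y - 240·x²·z + 144·x²·y)·(3·x - 7)    [combine like terms]
= 135·x·z³ - 315·z³ + 690·x²·z² - 1610·x·z² - 81·x·y·z² + 189·y·z² - 414·x²·y·z + 966·x·y·z + 30·x·z² - 70·z² + 180·x²·z - 420·x·z - 18·x·y·z + 42·y·z - 108·x²·y + 252·x·y - 720·x³·z + 1680·x²·z + 432·x³·y - 1008·x²·y    [distributive law]
= 135·x·z³ - 315·z³ + 690·x²·z² - 1580·x·z² - 81·x·y·z² + 189·y·z² - 414·x²·y·z + 948·x·y·z - 70·z² + 1860·x²·z - 420·x·z + 42·y·z - 1116·x²·y + 252·x·y - 720·x³·z + 432·x³·y    [combine like terms]

135·x·z³ - 315·z³ + 690·x²·z² - 1580·x·z² - 81·x·y·z² + 189·y·z² - 414·x²·y·z + 948·x·y·z - 70·z² + 1860·x²·z - 420·x·z + 42·y·z - 1116·x²·y + 252·x·y - 720·x³·z + 432·x³·y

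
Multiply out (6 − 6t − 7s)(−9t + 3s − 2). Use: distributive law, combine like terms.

(6 − 6t − 7s)(−9t + 3s − 2)
= −54t + 18s − 12 + 54t^2 − 18st + 12t + 63st − 21s^2 + 14s    [distributive law]
= −42t + 32s − 12 + 54t^2 + 45st − 21s^2    [combine like terms]

−42t + 32s − 12 + 54t^2 + 45st − 21s^2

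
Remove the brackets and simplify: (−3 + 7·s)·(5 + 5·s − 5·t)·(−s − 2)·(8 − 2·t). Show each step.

−200·s + 490·s·t + 240 − 300·t − 720·s² + 460·s²·t − 110·s·t² + 60·t² − 280·s³ + 70·s³·t − 70·s²·t²

(−3 + 7·s)·(5 + 5·s − 5·t)·(−s − 2)·(8 − 2·t)
= (−15 − 15·s + 15·t + 35·s + 35·s² − 35·s·t)·(−s − 2)·(8 − 2·t)    [distributive law]
= (−15 + 20·s + 15·t + 35·s² − 35·s·t)·(−s − 2)·(8 − 2·t)    [combine like terms]
= (15·s + 30 − 20·s² − 40·s − 15·s·t − 30·t − 35·s³ − 70·s² + 35·s²·t + 70·s·t)·(8 − 2·t)    [distributive law]
= (−25·s + 30 − 90·s² + 55·s·t − 30·t − 35·s³ + 35·s²·t)·(8 − 2·t)    [combine like terms]
= −200·s + 50·s·t + 240 − 60·t − 720·s² + 180·s²·t + 440·s·t − 110·s·t² − 240·t + 60·t² − 280·s³ + 70·s³·t + 280·s²·t − 70·s²·t²    [distributive law]
= −200·s + 490·s·t + 240 − 300·t − 720·s² + 460·s²·t − 110·s·t² + 60·t² − 280·s³ + 70·s³·t − 70·s²·t²    [combine like terms]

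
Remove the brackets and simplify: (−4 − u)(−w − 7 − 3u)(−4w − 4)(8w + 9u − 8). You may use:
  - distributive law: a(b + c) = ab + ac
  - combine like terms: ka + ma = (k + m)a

−128w^3 − 752uw^2 − 896w^2 − 1120uw + 128w − 400u + 896 − 720u^2w − 588u^2 − 32uw^3 − 132u^2w^2 − 108u^3w − 108u^3

(−4 − u)(−w − 7 − 3u)(−4w − 4)(8w + 9u − 8)
= (4w + 28 + 12u + uw + 7u + 3u^2)(−4w − 4)(8w + 9u − 8)    [distributive law]
= (4w + 28 + 19u + uw + 3u^2)(−4w − 4)(8w + 9u − 8)    [combine like terms]
= (−16w^2 − 16w − 112w − 112 − 76uw − 76u − 4uw^2 − 4uw − 12u^2w − 12u^2)(8w + 9u − 8)    [distributive law]
= (−16w^2 − 128w − 112 − 80uw − 76u − 4uw^2 − 12u^2w − 12u^2)(8w + 9u − 8)    [combine like terms]
= −128w^3 − 144uw^2 + 128w^2 − 1024w^2 − 1152uw + 1024w − 896w − 1008u + 896 − 640uw^2 − 720u^2w + 640uw − 608uw − 684u^2 + 608u − 32uw^3 − 36u^2w^2 + 32uw^2 − 96u^2w^2 − 108u^3w + 96u^2w − 96u^2w − 108u^3 + 96u^2    [distributive law]
= −128w^3 − 752uw^2 − 896w^2 − 1120uw + 128w − 400u + 896 − 720u^2w − 588u^2 − 32uw^3 − 132u^2w^2 − 108u^3w − 108u^3    [combine like terms]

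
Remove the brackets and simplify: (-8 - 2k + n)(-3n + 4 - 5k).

(-8 - 2k + n)(-3n + 4 - 5k)
= 24n - 32 + 40k + 6kn - 8k + 10k² - 3n² + 4n - 5kn    [distributive law]
= 28n - 32 + 32k + kn + 10k² - 3n²    [combine like terms]

28n - 32 + 32k + kn + 10k² - 3n²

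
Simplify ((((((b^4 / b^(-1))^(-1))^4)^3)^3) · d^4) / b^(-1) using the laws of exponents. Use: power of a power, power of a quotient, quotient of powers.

((((((b^4 / b^(-1))^(-1))^4)^3)^3) · d^4) / b^(-1)
= (((((b^4 / b^(-1))^(-1))^4)^9) · d^4) / b^(-1)    [power of a power]
= ((((b^4 / b^(-1))^(-1))^36) · d^4) / b^(-1)    [power of a power]
= (((b^4 / b^(-1))^(-36)) · d^4) / b^(-1)    [power of a power]
= ((((b^4)^(-36)) / ((b^(-1))^(-36))) · d^4) / b^(-1)    [power of a quotient]
= ((b^(-144) / ((b^(-1))^(-36))) · d^4) / b^(-1)    [power of a power]
= ((b^(-144) / b^36) · d^4) / b^(-1)    [power of a power]
= (b^(-180) · d^4) / b^(-1)    [quotient of powers]
= b^(-179)d^4    [quotient of powers]

b^(-179)d^4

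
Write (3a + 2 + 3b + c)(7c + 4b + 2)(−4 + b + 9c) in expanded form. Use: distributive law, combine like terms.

−30ac + 129abc + 189ac^2 − 42ab + 12ab^2 − 24a − 28c + 42bc + 116c^2 − 52b − 34b^2 − 16 + 133b^2c + 232bc^2 + 12b^3 + 63c^3

(3a + 2 + 3b + c)(7c + 4b + 2)(−4 + b + 9c)
= (21ac + 12ab + 6a + 14c + 8b + 4 + 21bc + 12b^2 + 6b + 7c^2 + 4bc + 2c)(−4 + b + 9c)    [distributive law]
= (21ac + 12ab + 6a + 16c + 14b + 4 + 25bc + 12b^2 + 7c^2)(−4 + b + 9c)    [combine like terms]
= −84ac + 21abc + 189ac^2 − 48ab + 12ab^2 + 108abc − 24a + 6ab + 54ac − 64c + 16bc + 144c^2 − 56b + 14b^2 + 126bc − 16 + 4b + 36c − 100bc + 25b^2c + 225bc^2 − 48b^2 + 12b^3 + 108b^2c − 28c^2 + 7bc^2 + 63c^3    [distributive law]
= −30ac + 129abc + 189ac^2 − 42ab + 12ab^2 − 24a − 28c + 42bc + 116c^2 − 52b − 34b^2 − 16 + 133b^2c + 232bc^2 + 12b^3 + 63c^3    [combine like terms]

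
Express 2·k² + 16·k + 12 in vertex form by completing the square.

2(k + 4)² - 20

2·k² + 16·k + 12
= 2(k² + 8·k) + 12    [factor out 2 from the k-terms]
= 2(k² + 8·k + 16 - 16) + 12    [add and subtract 16 inside the bracket]
= 2(k + 4)² - 32 + 12    [perfect-square identity]
= 2(k + 4)² - 20    [combine constants]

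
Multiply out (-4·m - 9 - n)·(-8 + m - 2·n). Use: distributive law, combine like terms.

23·m - 4·m^2 + 7·m·n + 72 + 26·n + 2·n^2

(-4·m - 9 - n)·(-8 + m - 2·n)
= 32·m - 4·m^2 + 8·m·n + 72 - 9·m + 18·n + 8·n - m·n + 2·n^2    [distributive law]
= 23·m - 4·m^2 + 7·m·n + 72 + 26·n + 2·n^2    [combine like terms]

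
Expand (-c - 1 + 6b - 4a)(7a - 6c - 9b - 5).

17ac + 6c^2 - 27bc + 11c + 13a - 21b + 5 + 78ab - 54b^2 - 28a^2

(-c - 1 + 6b - 4a)(7a - 6c - 9b - 5)
= -7ac + 6c^2 + 9bc + 5c - 7a + 6c + 9b + 5 + 42ab - 36bc - 54b^2 - 30b - 28a^2 + 24ac + 36ab + 20a    [distributive law]
= 17ac + 6c^2 - 27bc + 11c + 13a - 21b + 5 + 78ab - 54b^2 - 28a^2    [combine like terms]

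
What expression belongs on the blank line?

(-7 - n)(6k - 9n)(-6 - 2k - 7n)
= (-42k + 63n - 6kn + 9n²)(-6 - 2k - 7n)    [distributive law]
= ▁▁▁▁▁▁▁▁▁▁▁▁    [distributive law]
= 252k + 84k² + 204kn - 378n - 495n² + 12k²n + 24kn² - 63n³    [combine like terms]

After distributive law, the bracketed line is:

252k + 84k² + 294kn - 378n - 126kn - 441n² + 36kn + 12k²n + 42kn² - 54n² - 18kn² - 63n³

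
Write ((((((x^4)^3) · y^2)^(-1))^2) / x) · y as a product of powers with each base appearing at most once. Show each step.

x^(-25)y^(-3)

((((((x^4)^3) · y^2)^(-1))^2) / x) · y
= (((((x^4)^3) · y^2)^(-2)) / x) · y    [power of a power]
= (((((x^4)^3)^(-2)) · ((y^2)^(-2))) / x) · y    [power of a product]
= ((((x^4)^(-6)) · ((y^2)^(-2))) / x) · y    [power of a power]
= (((x^(-24)) · ((y^2)^(-2))) / x) · y    [power of a power]
= ((x^(-24) · y^(-4)) / x) · y    [power of a power]
= x^(-25)y^(-3)    [quotient of powers; product of powers]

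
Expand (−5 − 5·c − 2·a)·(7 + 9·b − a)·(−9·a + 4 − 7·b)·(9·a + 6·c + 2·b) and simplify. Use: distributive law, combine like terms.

(−5 − 5·c − 2·a)·(7 + 9·b − a)·(−9·a + 4 − 7·b)·(9·a + 6·c + 2·b)
= (−35 − 45·b + 5·a − 35·c − 45·b·c + 5·a·c − 14·a − 18·a·b + 2·a^2)·(−9·a + 4 − 7·b)·(9·a + 6·c + 2·b)    [distributive law]
= (−35 − 45·b − 9·a − 35·c − 45·b·c + 5·a·c − 18·a·b + 2·a^2)·(−9·a + 4 − 7·b)·(9·a + 6·c + 2·b)    [combine like terms]
= (315·a − 140 + 245·b + 405·a·b − 180·b + 315·b^2 + 81·a^2 − 36·a + 63·a·b + 315·a·c − 140·c + 245·b·c + 405·a·b·c − 180·b·c + 315·b^2·c − 45·a^2·c + 20·a·c − 35·a·b·c + 162·a^2·b − 72·a·b + 126·a·b^2 − 18·a^3 + 8·a^2 − 14·a^2·b)·(9·a + 6·c + 2·b)    [distributive law]
= (279·a − 140 + 65·b + 396·a·b + 315·b^2 + 89·a^2 + 335·a·c − 140·c + 65·b·c + 370·a·b·c + 315·b^2·c − 45·a^2·c + 148·a^2·b + 126·a·b^2 − 18·a^3)·(9·a + 6·c + 2·b)    [combine like terms]
= 2511·a^2 + 1674·a·c + 558·a·b − 1260·a − 840·c − 280·b + 585·a·b + 390·b·c + 130·b^2 + 3564·a^2·b + 2376·a·b·c + 792·a·b^2 + 2835·a·b^2 + 1890·b^2·c + 630·b^3 + 801·a^3 + 534·a^2·c + 178·a^2·b + 3015·a^2·c + 2010·a·c^2 + 670·a·b·c − 1260·a·c − 840·c^2 − 280·b·c + 585·a·b·c + 390·b·c^2 + 130·b^2·c + 3330·a^2·b·c + 2220·a·b·c^2 + 740·a·b^2·c + 2835·a·b^2·c + 1890·b^2·c^2 + 630·b^3·c − 405·a^3·c − 270·a^2·c^2 − 90·a^2·b·c + 1332·a^3·b + 888·a^2·b·c + 296·a^2·b^2 + 1134·a^2·b^2 + 756·a·b^2·c + 252·a·b^3 − 162·a^4 − 108·a^3·c − 36·a^3·b    [distributive law]
= 2511·a^2 + 414·a·c + 1143·a·b − 1260·a − 840·c − 280·b + 110·b·c + 130·b^2 + 3742·a^2·b + 3631·a·b·c + 3627·a·b^2 + 2020·b^2·c + 630·b^3 + 801·a^3 + 3549·a^2·c + 2010·a·c^2 − 840·c^2 + 390·b·c^2 + 4128·a^2·b·c + 2220·a·b·c^2 + 4331·a·b^2·c + 1890·b^2·c^2 + 630·b^3·c − 513·a^3·c − 270·a^2·c^2 + 1296·a^3·b + 1430·a^2·b^2 + 252·a·b^3 − 162·a^4    [combine like terms]

2511·a^2 + 414·a·c + 1143·a·b − 1260·a − 840·c − 280·b + 110·b·c + 130·b^2 + 3742·a^2·b + 3631·a·b·c + 3627·a·b^2 + 2020·b^2·c + 630·b^3 + 801·a^3 + 3549·a^2·c + 2010·a·c^2 − 840·c^2 + 390·b·c^2 + 4128·a^2·b·c + 2220·a·b·c^2 + 4331·a·b^2·c + 1890·b^2·c^2 + 630·b^3·c − 513·a^3·c − 270·a^2·c^2 + 1296·a^3·b + 1430·a^2·b^2 + 252·a·b^3 − 162·a^4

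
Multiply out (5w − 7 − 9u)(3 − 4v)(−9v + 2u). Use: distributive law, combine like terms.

−135vw + 30uw + 180v^2w − 40uvw + 189v − 42u − 252v^2 + 299uv − 54u^2 − 324uv^2 + 72u^2v

(5w − 7 − 9u)(3 − 4v)(−9v + 2u)
= (15w − 20vw − 21 + 28v − 27u + 36uv)(−9v + 2u)    [distributive law]
= −135vw + 30uw + 180v^2w − 40uvw + 189v − 42u − 252v^2 + 56uv + 243uv − 54u^2 − 324uv^2 + 72u^2v    [distributive law]
= −135vw + 30uw + 180v^2w − 40uvw + 189v − 42u − 252v^2 + 299uv − 54u^2 − 324uv^2 + 72u^2v    [combine like terms]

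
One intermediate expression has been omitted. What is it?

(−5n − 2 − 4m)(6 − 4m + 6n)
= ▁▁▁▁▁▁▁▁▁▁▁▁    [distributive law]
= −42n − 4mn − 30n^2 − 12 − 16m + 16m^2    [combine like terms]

By distributive law:

−30n + 20mn − 30n^2 − 12 + 8m − 12n − 24m + 16m^2 − 24mn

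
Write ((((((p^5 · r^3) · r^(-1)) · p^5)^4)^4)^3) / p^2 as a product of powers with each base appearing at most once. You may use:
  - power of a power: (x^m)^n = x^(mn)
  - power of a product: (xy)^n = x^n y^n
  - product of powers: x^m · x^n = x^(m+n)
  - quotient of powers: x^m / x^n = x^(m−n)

p^478·r^96

((((((p^5 · r^3) · r^(-1)) · p^5)^4)^4)^3) / p^2
= (((((p^5 · r^3) · r^(-1)) · p^5)^4)^12) / p^2    [power of a power]
= ((((p^5 · r^3) · r^(-1)) · p^5)^48) / p^2    [power of a power]
= ((((p^5 · r^3) · r^(-1))^48) · ((p^5)^48)) / p^2    [power of a product]
= ((((p^5 · r^3)^48) · ((r^(-1))^48)) · ((p^5)^48)) / p^2    [power of a product]
= (((((p^5)^48) · ((r^3)^48)) · ((r^(-1))^48)) · ((p^5)^48)) / p^2    [power of a product]
= (((p^240 · ((r^3)^48)) · ((r^(-1))^48)) · ((p^5)^48)) / p^2    [power of a power]
= (((p^240 · r^144) · ((r^(-1))^48)) · ((p^5)^48)) / p^2    [power of a power]
= (((p^240 · r^144) · r^(-48)) · ((p^5)^48)) / p^2    [power of a power]
= (((p^240 · r^144) · r^(-48)) · p^240) / p^2    [power of a power]
= p^478·r^96    [quotient of powers; product of powers]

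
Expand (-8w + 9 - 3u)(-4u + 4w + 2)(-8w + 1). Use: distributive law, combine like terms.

-160uw² + 356uw + 256w³ - 192w² - 124w - 42u + 18 - 96u²w + 12u²

(-8w + 9 - 3u)(-4u + 4w + 2)(-8w + 1)
= (32uw - 32w² - 16w - 36u + 36w + 18 + 12u² - 12uw - 6u)(-8w + 1)    [distributive law]
= (20uw - 32w² + 20w - 42u + 18 + 12u²)(-8w + 1)    [combine like terms]
= -160uw² + 20uw + 256w³ - 32w² - 160w² + 20w + 336uw - 42u - 144w + 18 - 96u²w + 12u²    [distributive law]
= -160uw² + 356uw + 256w³ - 192w² - 124w - 42u + 18 - 96u²w + 12u²    [combine like terms]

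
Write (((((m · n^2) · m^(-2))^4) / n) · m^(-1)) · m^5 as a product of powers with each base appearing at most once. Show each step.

(((((m · n^2) · m^(-2))^4) / n) · m^(-1)) · m^5
= (((((m · n^2)^4) · ((m^(-2))^4)) / n) · m^(-1)) · m^5    [power of a product]
= (((((m^4) · ((n^2)^4)) · ((m^(-2))^4)) / n) · m^(-1)) · m^5    [power of a product]
= ((((m^4 · n^8) · ((m^(-2))^4)) / n) · m^(-1)) · m^5    [power of a power]
= ((((m^4 · n^8) · m^(-8)) / n) · m^(-1)) · m^5    [power of a power]
= n^7    [quotient of powers; product of powers]

n^7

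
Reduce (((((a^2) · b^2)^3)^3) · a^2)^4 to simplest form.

(((((a^2) · b^2)^3)^3) · a^2)^4
= (((((a^2) · b^2)^3)^3)^4) · ((a^2)^4)    [power of a product]
= ((((a^2) · b^2)^3)^12) · ((a^2)^4)    [power of a power]
= (((a^2) · b^2)^36) · ((a^2)^4)    [power of a power]
= (((a^2)^36) · ((b^2)^36)) · ((a^2)^4)    [power of a product]
= ((a^72) · ((b^2)^36)) · ((a^2)^4)    [power of a power]
= (a^72 · b^72) · ((a^2)^4)    [power of a power]
= (a^72 · b^72) · a^8    [power of a power]
= a^80b^72    [product of powers]

a^80b^72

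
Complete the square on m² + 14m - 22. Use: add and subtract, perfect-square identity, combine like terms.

(m + 7)² - 71

m² + 14m - 22
= m² + 14m + 49 - 49 - 22    [add and subtract 49]
= (m + 7)² - 49 - 22    [perfect-square identity]
= (m + 7)² - 71    [combine constants]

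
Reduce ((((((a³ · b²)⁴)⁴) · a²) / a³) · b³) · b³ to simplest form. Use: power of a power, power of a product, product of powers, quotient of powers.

a⁴⁷b³⁸

((((((a³ · b²)⁴)⁴) · a²) / a³) · b³) · b³
= (((((a³ · b²)¹⁶) · a²) / a³) · b³) · b³    [power of a power]
= ((((((a³)¹⁶) · ((b²)¹⁶)) · a²) / a³) · b³) · b³    [power of a product]
= ((((a⁴⁸ · ((b²)¹⁶)) · a²) / a³) · b³) · b³    [power of a power]
= ((((a⁴⁸ · b³²) · a²) / a³) · b³) · b³    [power of a power]
= a⁴⁷b³⁸    [quotient of powers; product of powers]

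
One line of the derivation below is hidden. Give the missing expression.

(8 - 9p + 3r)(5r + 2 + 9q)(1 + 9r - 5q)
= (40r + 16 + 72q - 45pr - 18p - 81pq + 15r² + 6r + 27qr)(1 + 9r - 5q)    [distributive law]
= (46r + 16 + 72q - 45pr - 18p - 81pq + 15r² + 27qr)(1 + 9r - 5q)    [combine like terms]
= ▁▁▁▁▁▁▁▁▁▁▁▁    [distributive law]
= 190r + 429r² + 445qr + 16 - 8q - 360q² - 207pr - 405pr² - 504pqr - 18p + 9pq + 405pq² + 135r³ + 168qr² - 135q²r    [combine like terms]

After distributive law, the bracketed line is:

46r + 414r² - 230qr + 16 + 144r - 80q + 72q + 648qr - 360q² - 45pr - 405pr² + 225pqr - 18p - 162pr + 90pq - 81pq - 729pqr + 405pq² + 15r² + 135r³ - 75qr² + 27qr + 243qr² - 135q²r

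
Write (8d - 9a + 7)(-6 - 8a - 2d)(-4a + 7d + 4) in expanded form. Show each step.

50ad - 498d² - 542d + 688a²d - 258ad² - 112d³ + 296a² + 160a - 288a³ - 168

(8d - 9a + 7)(-6 - 8a - 2d)(-4a + 7d + 4)
= (-48d - 64ad - 16d² + 54a + 72a² + 18ad - 42 - 56a - 14d)(-4a + 7d + 4)    [distributive law]
= (-62d - 46ad - 16d² - 2a + 72a² - 42)(-4a + 7d + 4)    [combine like terms]
= 248ad - 434d² - 248d + 184a²d - 322ad² - 184ad + 64ad² - 112d³ - 64d² + 8a² - 14ad - 8a - 288a³ + 504a²d + 288a² + 168a - 294d - 168    [distributive law]
= 50ad - 498d² - 542d + 688a²d - 258ad² - 112d³ + 296a² + 160a - 288a³ - 168    [combine like terms]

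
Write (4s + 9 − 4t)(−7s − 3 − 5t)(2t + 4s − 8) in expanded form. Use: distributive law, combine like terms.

(4s + 9 − 4t)(−7s − 3 − 5t)(2t + 4s − 8)
= (−28s^2 − 12s − 20st − 63s − 27 − 45t + 28st + 12t + 20t^2)(2t + 4s − 8)    [distributive law]
= (−28s^2 − 75s + 8st − 27 − 33t + 20t^2)(2t + 4s − 8)    [combine like terms]
= −56s^2t − 112s^3 + 224s^2 − 150st − 300s^2 + 600s + 16st^2 + 32s^2t − 64st − 54t − 108s + 216 − 66t^2 − 132st + 264t + 40t^3 + 80st^2 − 160t^2    [distributive law]
= −24s^2t − 112s^3 − 76s^2 − 346st + 492s + 96st^2 + 210t + 216 − 226t^2 + 40t^3    [combine like terms]

−24s^2t − 112s^3 − 76s^2 − 346st + 492s + 96st^2 + 210t + 216 − 226t^2 + 40t^3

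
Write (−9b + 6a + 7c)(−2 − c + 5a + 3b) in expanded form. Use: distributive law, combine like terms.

(−9b + 6a + 7c)(−2 − c + 5a + 3b)
= 18b + 9bc − 45ab − 27b^2 − 12a − 6ac + 30a^2 + 18ab − 14c − 7c^2 + 35ac + 21bc    [distributive law]
= 18b + 30bc − 27ab − 27b^2 − 12a + 29ac + 30a^2 − 14c − 7c^2    [combine like terms]

18b + 30bc − 27ab − 27b^2 − 12a + 29ac + 30a^2 − 14c − 7c^2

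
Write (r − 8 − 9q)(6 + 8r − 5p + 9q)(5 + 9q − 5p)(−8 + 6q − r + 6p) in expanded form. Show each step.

(r − 8 − 9q)(6 + 8r − 5p + 9q)(5 + 9q − 5p)(−8 + 6q − r + 6p)
= (6r + 8r^2 − 5pr + 9qr − 48 − 64r + 40p − 72q − 54q − 72qr + 45pq − 81q^2)(5 + 9q − 5p)(−8 + 6q − r + 6p)    [distributive law]
= (−58r + 8r^2 − 5pr − 63qr − 48 + 40p − 126q + 45pq − 81q^2)(5 + 9q − 5p)(−8 + 6q − r + 6p)    [combine like terms]
= (−290r − 522qr + 290pr + 40r^2 + 72qr^2 − 40pr^2 − 25pr − 45pqr + 25p^2r − 315qr − 567q^2r + 315pqr − 240 − 432q + 240p + 200p + 360pq − 200p^2 − 630q − 1134q^2 + 630pq + 225pq + 405pq^2 − 225p^2q − 405q^2 − 729q^3 + 405pq^2)(−8 + 6q − r + 6p)    [distributive law]
= (−290r − 837qr + 265pr + 40r^2 + 72qr^2 − 40pr^2 + 270pqr + 25p^2r − 567q^2r − 240 − 1062q + 440p + 1215pq − 200p^2 − 1539q^2 + 810pq^2 − 225p^2q − 729q^3)(−8 + 6q − r + 6p)    [combine like terms]
= 2320r − 1740qr + 290r^2 − 1740pr + 6696qr − 5022q^2r + 837qr^2 − 5022pqr − 2120pr + 1590pqr − 265pr^2 + 1590p^2r − 320r^2 + 240qr^2 − 40r^3 + 240pr^2 − 576qr^2 + 432q^2r^2 − 72qr^3 + 432pqr^2 + 320pr^2 − 240pqr^2 + 40pr^3 − 240p^2r^2 − 2160pqr + 1620pq^2r − 270pqr^2 + 1620p^2qr − 200p^2r + 150p^2qr − 25p^2r^2 + 150p^3r + 4536q^2r − 3402q^3r + 567q^2r^2 − 3402pq^2r + 1920 − 1440q + 240r − 1440p + 8496q − 6372q^2 + 1062qr − 6372pq − 3520p + 2640pq − 440pr + 2640p^2 − 9720pq + 7290pq^2 − 1215pqr + 7290p^2q + 1600p^2 − 1200p^2q + 200p^2r − 1200p^3 + 12312q^2 − 9234q^3 + 1539q^2r − 9234pq^2 − 6480pq^2 + 4860pq^3 − 810pq^2r + 4860p^2q^2 + 1800p^2q − 1350p^2q^2 + 225p^2qr − 1350p^3q + 5832q^3 − 4374q^4 + 729q^3r − 4374pq^3    [distributive law]
= 2560r + 6018qr − 30r^2 − 4300pr + 1053q^2r + 501qr^2 − 6807pqr + 295pr^2 + 1590p^2r − 40r^3 + 999q^2r^2 − 72qr^3 − 78pqr^2 + 40pr^3 − 265p^2r^2 − 2592pq^2r + 1995p^2qr + 150p^3r − 2673q^3r + 1920 + 7056q − 4960p + 5940q^2 − 13452pq + 4240p^2 − 8424pq^2 + 7890p^2q − 1200p^3 − 3402q^3 + 486pq^3 + 3510p^2q^2 − 1350p^3q − 4374q^4    [combine like terms]

2560r + 6018qr − 30r^2 − 4300pr + 1053q^2r + 501qr^2 − 6807pqr + 295pr^2 + 1590p^2r − 40r^3 + 999q^2r^2 − 72qr^3 − 78pqr^2 + 40pr^3 − 265p^2r^2 − 2592pq^2r + 1995p^2qr + 150p^3r − 2673q^3r + 1920 + 7056q − 4960p + 5940q^2 − 13452pq + 4240p^2 − 8424pq^2 + 7890p^2q − 1200p^3 − 3402q^3 + 486pq^3 + 3510p^2q^2 − 1350p^3q − 4374q^4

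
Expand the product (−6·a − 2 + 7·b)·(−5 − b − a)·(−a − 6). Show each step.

(−6·a − 2 + 7·b)·(−5 − b − a)·(−a − 6)
= (30·a + 6·a·b + 6·a² + 10 + 2·b + 2·a − 35·b − 7·b² − 7·a·b)·(−a − 6)    [distributive law]
= (32·a − a·b + 6·a² + 10 − 33·b − 7·b²)·(−a − 6)    [combine like terms]
= −32·a² − 192·a + a²·b + 6·a·b − 6·a³ − 36·a² − 10·a − 60 + 33·a·b + 198·b + 7·a·b² + 42·b²    [distributive law]
= −68·a² − 202·a + a²·b + 39·a·b − 6·a³ − 60 + 198·b + 7·a·b² + 42·b²    [combine like terms]

−68·a² − 202·a + a²·b + 39·a·b − 6·a³ − 60 + 198·b + 7·a·b² + 42·b²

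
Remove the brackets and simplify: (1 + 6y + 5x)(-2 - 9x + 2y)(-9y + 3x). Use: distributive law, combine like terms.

18y - 6x + 141xy - 57x^2 + 90y^2 + 432xy^2 + 273x^2y - 108y^3 - 135x^3

(1 + 6y + 5x)(-2 - 9x + 2y)(-9y + 3x)
= (-2 - 9x + 2y - 12y - 54xy + 12y^2 - 10x - 45x^2 + 10xy)(-9y + 3x)    [distributive law]
= (-2 - 19x - 10y - 44xy + 12y^2 - 45x^2)(-9y + 3x)    [combine like terms]
= 18y - 6x + 171xy - 57x^2 + 90y^2 - 30xy + 396xy^2 - 132x^2y - 108y^3 + 36xy^2 + 405x^2y - 135x^3    [distributive law]
= 18y - 6x + 141xy - 57x^2 + 90y^2 + 432xy^2 + 273x^2y - 108y^3 - 135x^3    [combine like terms]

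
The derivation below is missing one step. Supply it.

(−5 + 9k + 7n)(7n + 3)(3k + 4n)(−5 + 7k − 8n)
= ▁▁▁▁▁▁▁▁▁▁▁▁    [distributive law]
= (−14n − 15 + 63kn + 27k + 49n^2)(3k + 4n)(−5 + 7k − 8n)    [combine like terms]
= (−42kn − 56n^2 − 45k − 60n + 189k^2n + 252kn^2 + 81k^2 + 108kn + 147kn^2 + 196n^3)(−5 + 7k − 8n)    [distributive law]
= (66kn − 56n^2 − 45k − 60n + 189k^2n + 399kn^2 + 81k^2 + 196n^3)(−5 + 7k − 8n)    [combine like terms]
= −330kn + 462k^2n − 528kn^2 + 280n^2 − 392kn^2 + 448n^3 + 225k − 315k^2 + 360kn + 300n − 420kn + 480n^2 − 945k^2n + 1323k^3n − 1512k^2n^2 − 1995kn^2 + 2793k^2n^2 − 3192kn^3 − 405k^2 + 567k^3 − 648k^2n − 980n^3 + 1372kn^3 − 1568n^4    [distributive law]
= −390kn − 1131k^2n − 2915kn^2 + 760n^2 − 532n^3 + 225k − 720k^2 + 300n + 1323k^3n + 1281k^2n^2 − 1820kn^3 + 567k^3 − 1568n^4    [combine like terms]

Applying distributive law to the line above:

(−35n − 15 + 63kn + 27k + 49n^2 + 21n)(3k + 4n)(−5 + 7k − 8n)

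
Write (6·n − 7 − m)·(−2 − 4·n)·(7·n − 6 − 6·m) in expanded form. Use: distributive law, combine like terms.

256·n² + 2·n − 106·m·n − 168·n³ + 172·m·n² − 84 − 96·m − 12·m² − 24·m²·n

(6·n − 7 − m)·(−2 − 4·n)·(7·n − 6 − 6·m)
= (−12·n − 24·n² + 14 + 28·n + 2·m + 4·m·n)·(7·n − 6 − 6·m)    [distributive law]
= (16·n − 24·n² + 14 + 2·m + 4·m·n)·(7·n − 6 − 6·m)    [combine like terms]
= 112·n² − 96·n − 96·m·n − 168·n³ + 144·n² + 144·m·n² + 98·n − 84 − 84·m + 14·m·n − 12·m − 12·m² + 28·m·n² − 24·m·n − 24·m²·n    [distributive law]
= 256·n² + 2·n − 106·m·n − 168·n³ + 172·m·n² − 84 − 96·m − 12·m² − 24·m²·n    [combine like terms]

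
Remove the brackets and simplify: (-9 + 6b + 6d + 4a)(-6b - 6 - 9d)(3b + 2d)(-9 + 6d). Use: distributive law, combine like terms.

(-9 + 6b + 6d + 4a)(-6b - 6 - 9d)(3b + 2d)(-9 + 6d)
= (54b + 54 + 81d - 36b^2 - 36b - 54bd - 36bd - 36d - 54d^2 - 24ab - 24a - 36ad)(3b + 2d)(-9 + 6d)    [distributive law]
= (18b + 54 + 45d - 36b^2 - 90bd - 54d^2 - 24ab - 24a - 36ad)(3b + 2d)(-9 + 6d)    [combine like terms]
= (54b^2 + 36bd + 162b + 108d + 135bd + 90d^2 - 108b^3 - 72b^2d - 270b^2d - 180bd^2 - 162bd^2 - 108d^3 - 72ab^2 - 48abd - 72ab - 48ad - 108abd - 72ad^2)(-9 + 6d)    [distributive law]
= (54b^2 + 171bd + 162b + 108d + 90d^2 - 108b^3 - 342b^2d - 342bd^2 - 108d^3 - 72ab^2 - 156abd - 72ab - 48ad - 72ad^2)(-9 + 6d)    [combine like terms]
= -486b^2 + 324b^2d - 1539bd + 1026bd^2 - 1458b + 972bd - 972d + 648d^2 - 810d^2 + 540d^3 + 972b^3 - 648b^3d + 3078b^2d - 2052b^2d^2 + 3078bd^2 - 2052bd^3 + 972d^3 - 648d^4 + 648ab^2 - 432ab^2d + 1404abd - 936abd^2 + 648ab - 432abd + 432ad - 288ad^2 + 648ad^2 - 432ad^3    [distributive law]
= -486b^2 + 3402b^2d - 567bd + 4104bd^2 - 1458b - 972d - 162d^2 + 1512d^3 + 972b^3 - 648b^3d - 2052b^2d^2 - 2052bd^3 - 648d^4 + 648ab^2 - 432ab^2d + 972abd - 936abd^2 + 648ab + 432ad + 360ad^2 - 432ad^3    [combine like terms]

-486b^2 + 3402b^2d - 567bd + 4104bd^2 - 1458b - 972d - 162d^2 + 1512d^3 + 972b^3 - 648b^3d - 2052b^2d^2 - 2052bd^3 - 648d^4 + 648ab^2 - 432ab^2d + 972abd - 936abd^2 + 648ab + 432ad + 360ad^2 - 432ad^3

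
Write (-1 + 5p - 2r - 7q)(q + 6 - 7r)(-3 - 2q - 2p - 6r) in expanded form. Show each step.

(-1 + 5p - 2r - 7q)(q + 6 - 7r)(-3 - 2q - 2p - 6r)
= (-q - 6 + 7r + 5pq + 30p - 35pr - 2qr - 12r + 14r^2 - 7q^2 - 42q + 49qr)(-3 - 2q - 2p - 6r)    [distributive law]
= (-43q - 6 - 5r + 5pq + 30p - 35pr + 47qr + 14r^2 - 7q^2)(-3 - 2q - 2p - 6r)    [combine like terms]
= 129q + 86q^2 + 86pq + 258qr + 18 + 12q + 12p + 36r + 15r + 10qr + 10pr + 30r^2 - 15pq - 10pq^2 - 10p^2q - 30pqr - 90p - 60pq - 60p^2 - 180pr + 105pr + 70pqr + 70p^2r + 210pr^2 - 141qr - 94q^2r - 94pqr - 282qr^2 - 42r^2 - 28qr^2 - 28pr^2 - 84r^3 + 21q^2 + 14q^3 + 14pq^2 + 42q^2r    [distributive law]
= 141q + 107q^2 + 11pq + 127qr + 18 - 78p + 51r - 65pr - 12r^2 + 4pq^2 - 10p^2q - 54pqr - 60p^2 + 70p^2r + 182pr^2 - 52q^2r - 310qr^2 - 84r^3 + 14q^3    [combine like terms]

141q + 107q^2 + 11pq + 127qr + 18 - 78p + 51r - 65pr - 12r^2 + 4pq^2 - 10p^2q - 54pqr - 60p^2 + 70p^2r + 182pr^2 - 52q^2r - 310qr^2 - 84r^3 + 14q^3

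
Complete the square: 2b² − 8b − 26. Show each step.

2b² − 8b − 26
= 2(b² − 4b) − 26    [factor out 2 from the b-terms]
= 2(b² − 4b + 4 − 4) − 26    [add and subtract 4 inside the bracket]
= 2(b − 2)² − 8 − 26    [perfect-square identity]
= 2(b − 2)² − 34    [combine constants]

2(b − 2)² − 34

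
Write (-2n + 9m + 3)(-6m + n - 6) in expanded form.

(-2n + 9m + 3)(-6m + n - 6)
= 12mn - 2n² + 12n - 54m² + 9mn - 54m - 18m + 3n - 18    [distributive law]
= 21mn - 2n² + 15n - 54m² - 72m - 18    [combine like terms]

21mn - 2n² + 15n - 54m² - 72m - 18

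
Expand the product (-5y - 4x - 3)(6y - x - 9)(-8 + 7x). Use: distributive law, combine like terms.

240y^2 - 210xy^2 + 341xy - 133x^2y - 216y + 241x^2 + 28x^3 - 123x - 216

(-5y - 4x - 3)(6y - x - 9)(-8 + 7x)
= (-30y^2 + 5xy + 45y - 24xy + 4x^2 + 36x - 18y + 3x + 27)(-8 + 7x)    [distributive law]
= (-30y^2 - 19xy + 27y + 4x^2 + 39x + 27)(-8 + 7x)    [combine like terms]
= 240y^2 - 210xy^2 + 152xy - 133x^2y - 216y + 189xy - 32x^2 + 28x^3 - 312x + 273x^2 - 216 + 189x    [distributive law]
= 240y^2 - 210xy^2 + 341xy - 133x^2y - 216y + 241x^2 + 28x^3 - 123x - 216    [combine like terms]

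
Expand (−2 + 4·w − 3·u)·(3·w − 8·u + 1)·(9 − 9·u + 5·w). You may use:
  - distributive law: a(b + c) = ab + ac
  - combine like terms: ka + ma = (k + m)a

(−2 + 4·w − 3·u)·(3·w − 8·u + 1)·(9 − 9·u + 5·w)
= (−6·w + 16·u − 2 + 12·w² − 32·u·w + 4·w − 9·u·w + 24·u² − 3·u)·(9 − 9·u + 5·w)    [distributive law]
= (−2·w + 13·u − 2 + 12·w² − 41·u·w + 24·u²)·(9 − 9·u + 5·w)    [combine like terms]
= −18·w + 18·u·w − 10·w² + 117·u − 117·u² + 65·u·w − 18 + 18·u − 10·w + 108·w² − 108·u·w² + 60·w³ − 369·u·w + 369·u²·w − 205·u·w² + 216·u² − 216·u³ + 120·u²·w    [distributive law]
= −28·w − 286·u·w + 98·w² + 135·u + 99·u² − 18 − 313·u·w² + 60·w³ + 489·u²·w − 216·u³    [combine like terms]

−28·w − 286·u·w + 98·w² + 135·u + 99·u² − 18 − 313·u·w² + 60·w³ + 489·u²·w − 216·u³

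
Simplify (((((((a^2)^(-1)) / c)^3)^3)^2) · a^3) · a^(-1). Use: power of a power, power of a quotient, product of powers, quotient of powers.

(((((((a^2)^(-1)) / c)^3)^3)^2) · a^3) · a^(-1)
= ((((((a^2)^(-1)) / c)^3)^6) · a^3) · a^(-1)    [power of a power]
= (((((a^2)^(-1)) / c)^18) · a^3) · a^(-1)    [power of a power]
= (((((a^2)^(-1))^18) / (c^18)) · a^3) · a^(-1)    [power of a quotient]
= ((((a^2)^(-18)) / (c^18)) · a^3) · a^(-1)    [power of a power]
= ((a^(-36) / (c^18)) · a^3) · a^(-1)    [power of a power]
= a^(-34)c^(-18)    [quotient of powers; product of powers]

a^(-34)c^(-18)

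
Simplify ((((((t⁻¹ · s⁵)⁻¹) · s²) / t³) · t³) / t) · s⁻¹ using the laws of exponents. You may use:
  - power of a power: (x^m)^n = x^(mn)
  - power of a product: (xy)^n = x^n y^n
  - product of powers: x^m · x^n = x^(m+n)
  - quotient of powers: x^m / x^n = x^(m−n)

((((((t⁻¹ · s⁵)⁻¹) · s²) / t³) · t³) / t) · s⁻¹
= (((((((t⁻¹)⁻¹) · ((s⁵)⁻¹)) · s²) / t³) · t³) / t) · s⁻¹    [power of a product]
= (((((t · ((s⁵)⁻¹)) · s²) / t³) · t³) / t) · s⁻¹    [power of a power]
= (((((t · s⁻⁵) · s²) / t³) · t³) / t) · s⁻¹    [power of a power]
= s⁻⁴    [quotient of powers; product of powers]

s⁻⁴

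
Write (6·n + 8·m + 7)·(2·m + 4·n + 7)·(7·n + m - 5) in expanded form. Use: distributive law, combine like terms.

(6·n + 8·m + 7)·(2·m + 4·n + 7)·(7·n + m - 5)
= (12·m·n + 24·n^2 + 42·n + 16·m^2 + 32·m·n + 56·m + 14·m + 28·n + 49)·(7·n + m - 5)    [distributive law]
= (44·m·n + 24·n^2 + 70·n + 16·m^2 + 70·m + 49)·(7·n + m - 5)    [combine like terms]
= 308·m·n^2 + 44·m^2·n - 220·m·n + 168·n^3 + 24·m·n^2 - 120·n^2 + 490·n^2 + 70·m·n - 350·n + 112·m^2·n + 16·m^3 - 80·m^2 + 490·m·n + 70·m^2 - 350·m + 343·n + 49·m - 245    [distributive law]
= 332·m·n^2 + 156·m^2·n + 340·m·n + 168·n^3 + 370·n^2 - 7·n + 16·m^3 - 10·m^2 - 301·m - 245    [combine like terms]

332·m·n^2 + 156·m^2·n + 340·m·n + 168·n^3 + 370·n^2 - 7·n + 16·m^3 - 10·m^2 - 301·m - 245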